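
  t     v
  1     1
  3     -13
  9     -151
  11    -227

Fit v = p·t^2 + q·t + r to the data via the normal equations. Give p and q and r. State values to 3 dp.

From the data, Σt^2·t^2 = 21284, Σt^2·t = 2088, Σt^2 = 212, Σt·t = 212, Σt = 24, Σ1 = 4.
Right-hand side: Σt^2·v = -39814, Σt·v = -3894, Σv = -390.
Normal equations: [[21284, 2088, 212]; [2088, 212, 24]; [212, 24, 4]]·[p, q, r]ᵀ = [-39814, -3894, -390]ᵀ.
Row-reducing yields p = -31/16, q = 27/68, r = 763/272.

p = -1.938, q = 0.397, r = 2.805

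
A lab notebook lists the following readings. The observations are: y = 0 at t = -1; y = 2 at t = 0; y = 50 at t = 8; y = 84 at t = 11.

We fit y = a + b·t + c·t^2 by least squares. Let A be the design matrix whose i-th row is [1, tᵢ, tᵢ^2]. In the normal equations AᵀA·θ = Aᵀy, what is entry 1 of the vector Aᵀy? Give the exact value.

136

Entry 1 ↔ basis 1, so (Aᵀy)_{1} = Σᵢ yᵢ = (1)·(0) + (1)·(2) + (1)·(50) + (1)·(84) = 136.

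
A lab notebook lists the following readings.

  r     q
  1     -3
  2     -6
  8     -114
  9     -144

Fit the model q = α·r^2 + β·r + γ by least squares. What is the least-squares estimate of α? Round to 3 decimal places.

α = -1.929

With design matrix X, XᵀX = [[10674, 1250, 150]; [1250, 150, 20]; [150, 20, 4]] and Xᵀq = [-18987, -2223, -267]ᵀ.
Row-reducing yields α = -27/14, β = 267/175, γ = -72/35.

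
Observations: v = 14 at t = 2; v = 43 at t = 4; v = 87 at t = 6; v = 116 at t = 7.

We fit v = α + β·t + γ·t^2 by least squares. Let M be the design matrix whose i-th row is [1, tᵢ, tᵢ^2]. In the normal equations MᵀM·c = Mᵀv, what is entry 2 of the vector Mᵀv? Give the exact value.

Entry 2 ↔ basis t, so (Mᵀv)_{2} = Σᵢ (t)·vᵢ = (2)·(14) + (4)·(43) + (6)·(87) + (7)·(116) = 1534.

1534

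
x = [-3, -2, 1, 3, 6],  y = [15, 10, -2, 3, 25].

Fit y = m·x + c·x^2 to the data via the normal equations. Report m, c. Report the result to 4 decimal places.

Forming AᵀA = [[59, 209]; [209, 1475]] and Aᵀy = [92, 1100]ᵀ gives AᵀA·[m, c]ᵀ = Aᵀy.
Eliminating c: 1475·(row 1) − 209·(row 2) gives 43344·m = 1475·92 − 209·1100 = -94200, so m = -3925/1806.
Then c = (1100 − 209·(-3925/1806))/1475 = 1903/1806.

m = -2.1733, c = 1.0537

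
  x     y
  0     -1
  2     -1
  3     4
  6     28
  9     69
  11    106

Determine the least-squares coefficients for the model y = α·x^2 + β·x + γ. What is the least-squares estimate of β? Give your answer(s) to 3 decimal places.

β = -1.104

Setting ∂/∂α … = 0 gives: 22595·α + 2311·β + 251·γ = 19455;  2311·α + 251·β + 31·γ = 1965;  251·α + 31·β + 6·γ = 205.
(Σx^2·x^2 = 22595, Σx^2·x = 2311, Σx^2 = 251, Σx·x = 251, Σx = 31, Σ1 = 6, Σx^2·y = 19455, Σx·y = 1965, Σy = 205.)
Solving the 3×3 system (Gaussian elimination) gives α = 4635/4672, β = -5159/4672, γ = -119/73.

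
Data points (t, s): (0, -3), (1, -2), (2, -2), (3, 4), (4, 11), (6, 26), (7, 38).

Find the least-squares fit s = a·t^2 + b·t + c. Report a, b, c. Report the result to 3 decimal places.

a = 0.882, b = -0.315, c = -3.163

The normal system MᵀM·[a, b, c]ᵀ = Mᵀs is [[4051, 659, 115]; [659, 115, 23]; [115, 23, 7]]·[a, b, c]ᵀ = [3000, 472, 72]ᵀ.
Solving the 3×3 system (Gaussian elimination) gives a = 796/903, b = -284/903, c = -136/43.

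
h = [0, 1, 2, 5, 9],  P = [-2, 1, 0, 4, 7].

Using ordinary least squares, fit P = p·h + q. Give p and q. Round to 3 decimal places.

With design matrix A, AᵀA = [[111, 17]; [17, 5]] and AᵀP = [84, 10]ᵀ.
det = 111·5 − 17² = 266.
p = (84·5 − 17·10)/266 = 125/133; q = (111·10 − 17·84)/266 = -159/133.

p = 0.940, q = -1.195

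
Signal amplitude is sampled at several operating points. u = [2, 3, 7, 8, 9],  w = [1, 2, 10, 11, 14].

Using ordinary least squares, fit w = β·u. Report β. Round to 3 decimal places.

β = 1.411

Setting ∂/∂β … = 0 gives: 207·β = 292.
Hence β = 292 / 207 ≈ 1.41063.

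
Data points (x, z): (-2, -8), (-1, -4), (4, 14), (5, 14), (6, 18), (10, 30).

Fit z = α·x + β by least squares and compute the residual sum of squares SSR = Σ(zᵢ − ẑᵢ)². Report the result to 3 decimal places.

The normal system AᵀA·[α, β]ᵀ = Aᵀz is [[182, 22]; [22, 6]]·[α, β]ᵀ = [554, 64]ᵀ.
det = 182·6 − 22² = 608.
α = (554·6 − 22·64)/608 = 479/152; β = (182·64 − 22·554)/608 = -135/152.
Residuals: -123/152, 3/76, 347/152, -33/38, -3/152, -5/8; SSR = 533/76.

SSR = 7.013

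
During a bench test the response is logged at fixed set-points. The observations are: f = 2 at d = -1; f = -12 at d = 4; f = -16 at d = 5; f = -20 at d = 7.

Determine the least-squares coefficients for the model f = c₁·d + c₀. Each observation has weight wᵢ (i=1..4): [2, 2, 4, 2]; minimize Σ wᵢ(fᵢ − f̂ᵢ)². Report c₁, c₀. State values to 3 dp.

c₁ = -2.833, c₀ = -1.067

The normal system MᵀWM·[c₁, c₀]ᵀ = MᵀWf is [[232, 40]; [40, 10]]·[c₁, c₀]ᵀ = [-700, -124]ᵀ.
Determinant 232·10 − 40² = 720.
c₁ = ((-700)·10 − 40·(-124))/720 = -17/6; c₀ = (232·(-124) − 40·(-700))/720 = -16/15.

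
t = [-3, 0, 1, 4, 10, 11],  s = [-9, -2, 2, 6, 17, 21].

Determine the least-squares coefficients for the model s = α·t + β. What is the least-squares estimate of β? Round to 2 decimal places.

β = -1.89

With design matrix A, AᵀA = [[247, 23]; [23, 6]] and Aᵀs = [454, 35]ᵀ.
Δ = 247·6 − 23² = 953.
α = (454·6 − 23·35)/953 = 1919/953; β = (247·35 − 23·454)/953 = -1797/953.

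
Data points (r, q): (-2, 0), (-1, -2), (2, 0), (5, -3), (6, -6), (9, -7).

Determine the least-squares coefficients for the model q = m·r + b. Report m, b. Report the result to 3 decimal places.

Setting ∂/∂m … = 0 gives: 151·m + 19·b = -112;  19·m + 6·b = -18.
(Σr·r = 151, Σr = 19, Σ1 = 6, Σr·q = -112, Σq = -18.)
Determinant 151·6 − 19² = 545.
m = ((-112)·6 − 19·(-18))/545 = -66/109; b = (151·(-18) − 19·(-112))/545 = -118/109.

m = -0.606, b = -1.083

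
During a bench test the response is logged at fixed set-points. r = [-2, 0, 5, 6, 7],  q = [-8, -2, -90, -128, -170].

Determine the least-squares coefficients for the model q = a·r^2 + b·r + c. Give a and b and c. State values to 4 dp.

Entries of MᵀM: Σr^2·r^2 = 4338, Σr^2·r = 676, Σr^2 = 114, Σr·r = 114, Σr = 16, Σ1 = 5.
Moment sums: Σr^2·q = -15220, Σr·q = -2392, Σq = -398.
Inverting the 3×3 Gram matrix, [a, b, c]ᵀ = [-47372/15439, -40204/15439, -20210/15439]ᵀ.

a = -3.0683, b = -2.6041, c = -1.3090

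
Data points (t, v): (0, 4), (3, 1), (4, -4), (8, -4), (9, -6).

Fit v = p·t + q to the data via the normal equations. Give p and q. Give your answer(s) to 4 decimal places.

Entries of AᵀA: Σt·t = 170, Σt = 24, Σ1 = 5.
Moment sums: Σt·v = -99, Σv = -9.
Δ = 170·5 − 24² = 274.
p = ((-99)·5 − 24·(-9))/274 = -279/274; q = (170·(-9) − 24·(-99))/274 = 423/137.

p = -1.0182, q = 3.0876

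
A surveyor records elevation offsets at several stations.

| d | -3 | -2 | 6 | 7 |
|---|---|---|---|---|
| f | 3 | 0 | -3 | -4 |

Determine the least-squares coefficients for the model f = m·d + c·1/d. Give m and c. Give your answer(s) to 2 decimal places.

m = -0.59, c = 0.71

The normal system MᵀM·[m, c]ᵀ = Mᵀf is [[98, 4]; [4, 361/882]]·[m, c]ᵀ = [-55, -29/14]ᵀ.
det = 98·(361/882) − 4² = 217/9.
m = ((-55)·(361/882) − 4·(-29/14))/(217/9) = -12547/21266; c = (98·(-29/14) − 4·(-55))/(217/9) = 153/217.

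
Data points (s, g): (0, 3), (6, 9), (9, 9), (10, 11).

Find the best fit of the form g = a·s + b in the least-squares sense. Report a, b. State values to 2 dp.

a = 0.74, b = 3.37

With design matrix A, AᵀA = [[217, 25]; [25, 4]] and Aᵀg = [245, 32]ᵀ.
Eliminating b: 4·(row 1) − 25·(row 2) gives 243·a = 4·245 − 25·32 = 180, so a = 20/27.
Then b = (32 − 25·(20/27))/4 = 91/27.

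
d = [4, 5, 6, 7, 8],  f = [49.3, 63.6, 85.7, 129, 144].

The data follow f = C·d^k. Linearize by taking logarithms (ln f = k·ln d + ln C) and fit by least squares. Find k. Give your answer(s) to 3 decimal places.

Let Y = ln f. Fitting Y = k·ln d + ln C by least squares:
Σln d = 8.8128, Σ(ln d)² = 15.8331, Σln f = 22.3310, Σln d·ln f = 39.8531.
Normal system: [[15.8331, 8.8128]; [8.8128, 5]]·[k, ln C]ᵀ = [39.8531, 22.3310]ᵀ.
Slope k = (n·Σln d·ln f − Σln d·Σln f)/(n·Σ(ln d)² − (Σln d)²) = (5·39.8531 − 8.8128·22.3310)/1.4995 = 1.64434; ln C = (Σln f − k·Σln d)/n = 1.56795.

k = 1.644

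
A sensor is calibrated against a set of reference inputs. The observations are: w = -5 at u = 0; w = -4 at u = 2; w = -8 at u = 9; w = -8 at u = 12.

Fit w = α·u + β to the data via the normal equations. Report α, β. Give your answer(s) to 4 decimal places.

XᵀX·[α, β]ᵀ = Xᵀw reads: 229·α + 23·β = -176;  23·α + 4·β = -25.
Eliminating β: 4·(row 1) − 23·(row 2) gives 387·α = 4·(-176) − 23·(-25) = -129, so α = -1/3.
Then β = ((-25) − 23·(-1/3))/4 = -13/3.

α = -0.3333, β = -4.3333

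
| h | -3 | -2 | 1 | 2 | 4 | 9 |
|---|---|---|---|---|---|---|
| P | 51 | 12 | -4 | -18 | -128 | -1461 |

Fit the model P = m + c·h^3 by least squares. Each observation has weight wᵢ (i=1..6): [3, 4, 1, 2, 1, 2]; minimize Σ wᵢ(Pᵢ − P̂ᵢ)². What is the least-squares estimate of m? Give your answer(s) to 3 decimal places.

m = -2.849

Compute the Gram sums: Σwᵢ·1 = 13, Σwᵢ·h^3 = 1426, Σwᵢ·h^3·h^3 = 1069550.
Moment sums: Σwᵢ·P = -2889, Σwᵢ·h^3·P = -2143137.
Normal equations: [[13, 1426]; [1426, 1069550]]·[m, c]ᵀ = [-2889, -2143137]ᵀ.
Eliminating c: 1069550·(row 1) − 1426·(row 2) gives 11870674·m = 1069550·(-2889) − 1426·(-2143137) = -33816588, so m = -16908294/5935337.
Then c = ((-2143137) − 1426·(-16908294/5935337))/1069550 = -23741067/11870674.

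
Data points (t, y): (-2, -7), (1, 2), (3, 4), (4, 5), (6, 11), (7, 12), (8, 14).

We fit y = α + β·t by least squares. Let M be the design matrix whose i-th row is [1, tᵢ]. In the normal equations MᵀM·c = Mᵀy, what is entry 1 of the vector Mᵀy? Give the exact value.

Entry 1 ↔ basis 1, so (Mᵀy)_{1} = Σᵢ yᵢ = (1)·(-7) + (1)·(2) + (1)·(4) + (1)·(5) + (1)·(11) + (1)·(12) + (1)·(14) = 41.

41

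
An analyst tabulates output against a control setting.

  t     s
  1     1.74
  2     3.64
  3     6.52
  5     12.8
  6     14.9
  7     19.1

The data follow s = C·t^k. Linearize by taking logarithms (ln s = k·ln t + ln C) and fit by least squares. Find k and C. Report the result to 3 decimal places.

k = 1.242, C = 1.663

Let Y = ln s. Fitting Y = k·ln t + ln C by least squares:
Over the data: Σln t = 7.1389, Σ(ln t)² = 11.2747, Σln s = 11.9212, Σln t·ln s = 17.6385.
Normal system: [[11.2747, 7.1389]; [7.1389, 6]]·[k, ln C]ᵀ = [17.6385, 11.9212]ᵀ.
Slope k = (n·Σln t·ln s − Σln t·Σln s)/(n·Σ(ln t)² − (Σln t)²) = (6·17.6385 − 7.1389·11.9212)/16.6845 = 1.24227; ln C = (Σln s − k·Σln t)/n = 0.50880, so C = exp(0.50880) = 1.66329.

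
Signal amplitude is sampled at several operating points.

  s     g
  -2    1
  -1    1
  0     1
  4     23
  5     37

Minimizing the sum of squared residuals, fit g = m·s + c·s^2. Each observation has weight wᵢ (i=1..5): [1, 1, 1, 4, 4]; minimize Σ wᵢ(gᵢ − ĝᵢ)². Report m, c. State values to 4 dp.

With design matrix X, XᵀWX = [[169, 747]; [747, 3541]] and XᵀWg = [1105, 5177]ᵀ.
Determinant 169·3541 − 747² = 40420.
m = (1105·3541 − 747·5177)/40420 = 22793/20210; c = (169·5177 − 747·1105)/40420 = 24739/20210.

m = 1.1278, c = 1.2241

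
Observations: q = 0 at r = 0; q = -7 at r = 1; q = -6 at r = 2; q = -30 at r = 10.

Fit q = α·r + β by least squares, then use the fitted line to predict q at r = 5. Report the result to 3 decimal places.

The normal system AᵀA·[α, β]ᵀ = Aᵀq is [[105, 13]; [13, 4]]·[α, β]ᵀ = [-319, -43]ᵀ.
Δ = 105·4 − 13² = 251.
α = ((-319)·4 − 13·(-43))/251 = -717/251; β = (105·(-43) − 13·(-319))/251 = -368/251.
At r = 5: q̂ = (-717/251)·(5) + (-368/251)·(1) = -3953/251.

q̂ = -15.749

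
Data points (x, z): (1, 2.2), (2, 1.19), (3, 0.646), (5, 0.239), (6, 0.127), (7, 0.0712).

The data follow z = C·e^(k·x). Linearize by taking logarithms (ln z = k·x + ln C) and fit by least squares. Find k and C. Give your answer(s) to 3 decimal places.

Taking logs, ln z = k·x + ln C, so regress ln z on x.
XᵀX = [[124.0000, 24.0000]; [24.0000, 6]], rhs = [-38.2082, -5.6117]ᵀ  (here Σx = 24.0000, Σ(x)² = 124.0000, Σln z = -5.6117, Σx·ln z = -38.2082).
Δ = 124.0000·6 − (24.0000)² = 168.0000; k = (-38.2082·6 − 24.0000·-5.6117)/168.0000 = -0.56291, ln C = (124.0000·-5.6117 − 24.0000·-38.2082)/168.0000 = 1.31637, so C = exp(1.31637) = 3.72986.

k = -0.563, C = 3.730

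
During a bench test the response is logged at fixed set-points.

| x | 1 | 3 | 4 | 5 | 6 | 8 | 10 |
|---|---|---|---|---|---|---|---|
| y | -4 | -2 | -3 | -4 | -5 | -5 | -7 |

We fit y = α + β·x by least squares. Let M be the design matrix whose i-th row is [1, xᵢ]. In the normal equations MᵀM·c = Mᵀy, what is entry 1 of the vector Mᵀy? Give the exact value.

Entry 1 ↔ basis 1, so (Mᵀy)_{1} = Σᵢ yᵢ = (1)·(-4) + (1)·(-2) + (1)·(-3) + (1)·(-4) + (1)·(-5) + (1)·(-5) + (1)·(-7) = -30.

-30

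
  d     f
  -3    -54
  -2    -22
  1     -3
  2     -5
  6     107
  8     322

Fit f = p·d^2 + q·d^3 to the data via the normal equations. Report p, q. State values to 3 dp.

Sums needed: Σd^2·d^2 = 5506, Σd^2·d^3 = 40302, Σd^3·d^3 = 309658.
And Σd^2·f = 23863, Σd^3·f = 189567.
Determinant 5506·309658 − 40302² = 80725744.
p = (23863·309658 − 40302·189567)/80725744 = -62640095/20181436; q = (5506·189567 − 40302·23863)/80725744 = 20507319/20181436.

p = -3.104, q = 1.016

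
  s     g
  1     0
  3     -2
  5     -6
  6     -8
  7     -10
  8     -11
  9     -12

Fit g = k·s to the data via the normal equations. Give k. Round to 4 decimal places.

With design matrix A, AᵀA = [[265]] and Aᵀg = [-350]ᵀ.
k = (-350)/265 = -1.32075.

k = -1.3208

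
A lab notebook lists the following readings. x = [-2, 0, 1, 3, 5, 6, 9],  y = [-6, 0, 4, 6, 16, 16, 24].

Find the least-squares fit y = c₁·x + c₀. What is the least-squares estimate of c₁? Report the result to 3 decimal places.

c₁ = 2.734

Forming AᵀA = [[156, 22]; [22, 7]] and Aᵀy = [426, 60]ᵀ gives AᵀA·[c₁, c₀]ᵀ = Aᵀy.
Δ = 156·7 − 22² = 608.
c₁ = (426·7 − 22·60)/608 = 831/304; c₀ = (156·60 − 22·426)/608 = -3/152.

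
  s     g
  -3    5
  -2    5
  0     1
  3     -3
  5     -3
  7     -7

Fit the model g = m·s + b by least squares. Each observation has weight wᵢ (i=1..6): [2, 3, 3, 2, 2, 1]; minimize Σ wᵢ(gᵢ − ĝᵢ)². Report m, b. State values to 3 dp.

With design matrix X, XᵀWX = [[147, 11]; [11, 13]] and XᵀWg = [-157, 9]ᵀ.
Determinant 147·13 − 11² = 1790.
m = ((-157)·13 − 11·9)/1790 = -214/179; b = (147·9 − 11·(-157))/1790 = 305/179.

m = -1.196, b = 1.704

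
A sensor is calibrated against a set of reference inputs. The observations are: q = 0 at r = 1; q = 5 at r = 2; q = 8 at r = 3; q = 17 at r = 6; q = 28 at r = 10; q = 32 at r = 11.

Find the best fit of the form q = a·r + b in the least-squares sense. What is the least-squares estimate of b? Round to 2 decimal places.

With design matrix X, XᵀX = [[271, 33]; [33, 6]] and Xᵀq = [768, 90]ᵀ.
det = 271·6 − 33² = 537.
a = (768·6 − 33·90)/537 = 546/179; b = (271·90 − 33·768)/537 = -318/179.

b = -1.78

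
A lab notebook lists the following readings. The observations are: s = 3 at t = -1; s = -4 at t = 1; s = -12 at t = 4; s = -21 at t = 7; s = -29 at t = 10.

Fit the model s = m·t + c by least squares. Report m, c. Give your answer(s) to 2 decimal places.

m = -2.89, c = -0.48

Normal-equation sums: Σt·t = 167, Σt = 21, Σ1 = 5.
And Σt·s = -492, Σs = -63.
Normal equations: [[167, 21]; [21, 5]]·[m, c]ᵀ = [-492, -63]ᵀ.
Δ = 167·5 − 21² = 394.
m = ((-492)·5 − 21·(-63))/394 = -1137/394; c = (167·(-63) − 21·(-492))/394 = -189/394.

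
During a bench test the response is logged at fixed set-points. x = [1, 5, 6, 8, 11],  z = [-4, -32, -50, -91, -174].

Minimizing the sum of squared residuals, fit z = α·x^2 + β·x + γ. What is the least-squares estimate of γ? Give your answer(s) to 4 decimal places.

γ = -4.0620

With design matrix A, AᵀA = [[20659, 2185, 247]; [2185, 247, 31]; [247, 31, 5]] and Aᵀz = [-29482, -3106, -351]ᵀ.
Inverting the 3×3 Gram matrix, [α, β, γ]ᵀ = [-48081/30218, 60749/30218, -61373/15109]ᵀ.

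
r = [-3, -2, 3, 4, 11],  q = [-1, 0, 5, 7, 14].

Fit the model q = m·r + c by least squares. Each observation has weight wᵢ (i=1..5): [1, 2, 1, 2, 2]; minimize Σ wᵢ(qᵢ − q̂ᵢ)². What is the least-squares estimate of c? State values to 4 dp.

c = 2.2436

Compute the Gram sums: Σwᵢ·r·r = 300, Σwᵢ·r = 26, Σwᵢ·1 = 8.
For AᵀWq: Σwᵢ·r·q = 382, Σwᵢ·q = 46.
Normal equations: [[300, 26]; [26, 8]]·[m, c]ᵀ = [382, 46]ᵀ.
Eliminating c: 8·(row 1) − 26·(row 2) gives 1724·m = 8·382 − 26·46 = 1860, so m = 465/431.
Then c = (46 − 26·(465/431))/8 = 967/431.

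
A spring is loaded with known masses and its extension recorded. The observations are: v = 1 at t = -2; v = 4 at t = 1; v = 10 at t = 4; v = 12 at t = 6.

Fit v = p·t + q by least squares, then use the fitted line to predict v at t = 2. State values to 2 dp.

From the data, Σt·t = 57, Σt = 9, Σ1 = 4.
Moment sums: Σt·v = 114, Σv = 27.
Normal equations: [[57, 9]; [9, 4]]·[p, q]ᵀ = [114, 27]ᵀ.
Eliminating q: 4·(row 1) − 9·(row 2) gives 147·p = 4·114 − 9·27 = 213, so p = 71/49.
Then q = (27 − 9·(71/49))/4 = 171/49.
At t = 2: v̂ = (71/49)·(2) + (171/49)·(1) = 313/49.

v̂ = 6.39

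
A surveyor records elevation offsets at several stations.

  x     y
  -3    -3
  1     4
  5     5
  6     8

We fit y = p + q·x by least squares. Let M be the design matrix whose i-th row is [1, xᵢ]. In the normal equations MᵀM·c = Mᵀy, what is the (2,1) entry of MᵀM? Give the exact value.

Row 2 ↔ basis x, column 1 ↔ basis 1, so (MᵀM)_{2,1} = Σᵢ x = (-3)·(1) + (1)·(1) + (5)·(1) + (6)·(1) = 9.

9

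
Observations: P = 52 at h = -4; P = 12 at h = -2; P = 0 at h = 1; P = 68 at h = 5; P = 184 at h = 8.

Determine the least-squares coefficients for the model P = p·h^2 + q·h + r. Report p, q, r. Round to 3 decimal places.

p = 3.065, q = -1.244, r = -2.239

From the data, Σh^2·h^2 = 4994, Σh^2·h = 566, Σh^2 = 110, Σh·h = 110, Σh = 8, Σ1 = 5.
And Σh^2·P = 14356, Σh·P = 1580, ΣP = 316.
Solving the 3×3 system (Gaussian elimination) gives p = 15659/5109, q = -163/131, r = -11438/5109.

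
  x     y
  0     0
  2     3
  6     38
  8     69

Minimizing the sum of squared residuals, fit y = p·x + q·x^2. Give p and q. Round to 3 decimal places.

p = -0.731, q = 1.171

From the data, Σx·x = 104, Σx·x^2 = 736, Σx^2·x^2 = 5408.
And Σx·y = 786, Σx^2·y = 5796.
AᵀA·[p, q]ᵀ = Aᵀy becomes [[104, 736]; [736, 5408]]·[p, q]ᵀ = [786, 5796]ᵀ.
det = 104·5408 − 736² = 20736.
p = (786·5408 − 736·5796)/20736 = -79/108; q = (104·5796 − 736·786)/20736 = 253/216.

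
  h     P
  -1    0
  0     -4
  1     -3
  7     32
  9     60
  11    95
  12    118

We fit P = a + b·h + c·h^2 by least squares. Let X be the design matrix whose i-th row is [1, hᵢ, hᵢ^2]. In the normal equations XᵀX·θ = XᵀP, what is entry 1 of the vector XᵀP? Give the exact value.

Entry 1 ↔ basis 1, so (XᵀP)_{1} = Σᵢ Pᵢ = (1)·(0) + (1)·(-4) + (1)·(-3) + (1)·(32) + (1)·(60) + (1)·(95) + (1)·(118) = 298.

298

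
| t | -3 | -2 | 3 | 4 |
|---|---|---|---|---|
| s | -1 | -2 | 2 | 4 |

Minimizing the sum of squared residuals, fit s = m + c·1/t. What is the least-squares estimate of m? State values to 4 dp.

Forming AᵀA = [[4, -1/4]; [-1/4, 77/144]] and Aᵀs = [3, 3]ᵀ gives AᵀA·[m, c]ᵀ = Aᵀs.
Eliminating c: (77/144)·(row 1) − (-1/4)·(row 2) gives (299/144)·m = (77/144)·3 − (-1/4)·3 = 113/48, so m = 339/299.
Then c = (3 − (-1/4)·(339/299))/(77/144) = 1836/299.

m = 1.1338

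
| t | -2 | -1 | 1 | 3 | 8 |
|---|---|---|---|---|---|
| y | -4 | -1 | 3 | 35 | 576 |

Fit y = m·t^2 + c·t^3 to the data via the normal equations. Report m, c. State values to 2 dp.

The normal system XᵀX·[m, c]ᵀ = Xᵀy is [[4195, 32979]; [32979, 262939]]·[m, c]ᵀ = [37165, 295893]ᵀ.
Δ = 4195·262939 − 32979² = 15414664.
m = (37165·262939 − 32979·295893)/15414664 = 1734086/1926833; c = (4195·295893 − 32979·37165)/15414664 = 1950825/1926833.

m = 0.90, c = 1.01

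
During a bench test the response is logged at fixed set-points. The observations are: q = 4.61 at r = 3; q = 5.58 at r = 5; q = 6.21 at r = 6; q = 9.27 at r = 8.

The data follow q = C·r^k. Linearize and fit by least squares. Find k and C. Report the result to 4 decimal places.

Linearized form: ln q = k·ln r + ln C. From the 4 transformed points,
Sums: Σln r = 6.5793, Σ(ln r)² = 11.3317, Σln q = 7.3004, Σln r·ln q = 12.3484.
Normal system: [[11.3317, 6.5793]; [6.5793, 4]]·[k, ln C]ᵀ = [12.3484, 7.3004]ᵀ.
Slope k = (n·Σln r·ln q − Σln r·Σln q)/(n·Σ(ln r)² − (Σln r)²) = (4·12.3484 − 6.5793·7.3004)/2.0403 = 0.66781; ln C = (Σln q − k·Σln r)/n = 0.72667, so C = exp(0.72667) = 2.06818.

k = 0.6678, C = 2.0682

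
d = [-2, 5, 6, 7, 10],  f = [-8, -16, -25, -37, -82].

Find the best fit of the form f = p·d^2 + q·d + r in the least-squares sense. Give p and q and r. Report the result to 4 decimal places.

With design matrix M, MᵀM = [[14338, 1676, 214]; [1676, 214, 26]; [214, 26, 5]] and Mᵀf = [-11345, -1293, -168]ᵀ.
Row-reducing yields p = -227941/227238, q = 38155/20658, r = -10298/37873.

p = -1.0031, q = 1.8470, r = -0.2719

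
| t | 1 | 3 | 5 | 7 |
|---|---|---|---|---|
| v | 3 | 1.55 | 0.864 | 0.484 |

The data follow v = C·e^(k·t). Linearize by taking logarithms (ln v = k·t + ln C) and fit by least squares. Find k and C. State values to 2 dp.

k = -0.30, C = 3.97

With ln vᵢ as the transformed response and tᵢ as the regressor:
Σt = 16.0000, Σ(t)² = 84.0000, Σln v = 0.6650, Σt·ln v = -3.3972.
Equations: 84.0000·k + 16.0000·ln C = -3.3972;  16.0000·k + 4·ln C = 0.6650.
Δ = 84.0000·4 − (16.0000)² = 80.0000; k = (-3.3972·4 − 16.0000·0.6650)/80.0000 = -0.30286, ln C = (84.0000·0.6650 − 16.0000·-3.3972)/80.0000 = 1.37771, so C = exp(1.37771) = 3.96581.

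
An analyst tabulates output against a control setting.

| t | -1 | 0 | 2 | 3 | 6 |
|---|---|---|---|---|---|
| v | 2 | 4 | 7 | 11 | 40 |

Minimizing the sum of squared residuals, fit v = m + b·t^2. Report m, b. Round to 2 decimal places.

m = 2.41, b = 1.04

Normal-equation sums: Σ1 = 5, Σt^2 = 50, Σt^2·t^2 = 1394.
Right-hand side: Σv = 64, Σt^2·v = 1569.
AᵀA·[m, b]ᵀ = Aᵀv becomes [[5, 50]; [50, 1394]]·[m, b]ᵀ = [64, 1569]ᵀ.
det = 5·1394 − 50² = 4470.
m = (64·1394 − 50·1569)/4470 = 5383/2235; b = (5·1569 − 50·64)/4470 = 929/894.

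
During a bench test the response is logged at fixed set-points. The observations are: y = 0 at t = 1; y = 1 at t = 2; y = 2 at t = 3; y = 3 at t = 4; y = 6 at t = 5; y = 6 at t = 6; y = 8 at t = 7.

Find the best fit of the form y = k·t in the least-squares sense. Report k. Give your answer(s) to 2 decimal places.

k = 1.01

Compute the Gram sums: Σt·t = 140.
Right-hand side: Σt·y = 142.
Normal equations: [[140]]·[k]ᵀ = [142]ᵀ.
k = 142/140 = 1.01429.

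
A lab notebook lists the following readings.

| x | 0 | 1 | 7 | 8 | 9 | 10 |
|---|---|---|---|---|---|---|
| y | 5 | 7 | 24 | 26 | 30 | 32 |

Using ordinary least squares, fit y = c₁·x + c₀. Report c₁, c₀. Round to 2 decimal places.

c₁ = 2.75, c₀ = 4.63

Normal-equation sums: Σx·x = 295, Σx = 35, Σ1 = 6.
For Aᵀy: Σx·y = 973, Σy = 124.
Normal equations: [[295, 35]; [35, 6]]·[c₁, c₀]ᵀ = [973, 124]ᵀ.
Δ = 295·6 − 35² = 545.
c₁ = (973·6 − 35·124)/545 = 1498/545; c₀ = (295·124 − 35·973)/545 = 505/109.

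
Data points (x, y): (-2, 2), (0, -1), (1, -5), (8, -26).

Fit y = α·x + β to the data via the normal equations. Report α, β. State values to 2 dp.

Sums needed: Σx·x = 69, Σx = 7, Σ1 = 4.
Moment sums: Σx·y = -217, Σy = -30.
So AᵀA·[α, β]ᵀ = Aᵀy: [[69, 7]; [7, 4]]·[α, β]ᵀ = [-217, -30]ᵀ.
Eliminating β: 4·(row 1) − 7·(row 2) gives 227·α = 4·(-217) − 7·(-30) = -658, so α = -658/227.
Then β = ((-30) − 7·(-658/227))/4 = -551/227.

α = -2.90, β = -2.43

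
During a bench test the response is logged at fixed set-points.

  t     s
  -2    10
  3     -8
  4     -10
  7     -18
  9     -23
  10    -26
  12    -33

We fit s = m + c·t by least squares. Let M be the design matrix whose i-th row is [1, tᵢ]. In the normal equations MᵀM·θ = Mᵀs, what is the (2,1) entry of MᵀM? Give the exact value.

Row 2 ↔ basis t, column 1 ↔ basis 1, so (MᵀM)_{2,1} = Σᵢ t = (-2)·(1) + (3)·(1) + (4)·(1) + (7)·(1) + (9)·(1) + (10)·(1) + (12)·(1) = 43.

43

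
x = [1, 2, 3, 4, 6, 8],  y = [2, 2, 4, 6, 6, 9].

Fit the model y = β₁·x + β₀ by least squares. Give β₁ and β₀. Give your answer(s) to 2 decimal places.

Forming AᵀA = [[130, 24]; [24, 6]] and Aᵀy = [150, 29]ᵀ gives AᵀA·[β₁, β₀]ᵀ = Aᵀy.
Eliminating β₀: 6·(row 1) − 24·(row 2) gives 204·β₁ = 6·150 − 24·29 = 204, so β₁ = 1.
Then β₀ = (29 − 24·1)/6 = 5/6.

β₁ = 1.00, β₀ = 0.83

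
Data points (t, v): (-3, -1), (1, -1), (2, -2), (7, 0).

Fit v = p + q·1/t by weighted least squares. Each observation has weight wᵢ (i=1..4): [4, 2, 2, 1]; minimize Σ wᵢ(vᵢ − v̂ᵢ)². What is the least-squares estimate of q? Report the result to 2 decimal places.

Compute the Gram sums: Σwᵢ·1 = 9, Σwᵢ·1/t = 38/21, Σwᵢ·1/t·1/t = 2615/882.
And Σwᵢ·v = -10, Σwᵢ·1/t·v = -8/3.
So MᵀWM·[p, q]ᵀ = MᵀWv: [[9, 38/21]; [38/21, 2615/882]]·[p, q]ᵀ = [-10, -8/3]ᵀ.
Determinant 9·(2615/882) − (38/21)² = 20647/882.
p = ((-10)·(2615/882) − (38/21)·(-8/3))/(20647/882) = -21894/20647; q = (9·(-8/3) − (38/21)·(-10))/(20647/882) = -5208/20647.

q = -0.25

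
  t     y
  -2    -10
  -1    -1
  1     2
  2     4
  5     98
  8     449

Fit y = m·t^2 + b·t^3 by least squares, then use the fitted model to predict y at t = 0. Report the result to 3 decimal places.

Compute the Gram sums: Σt^2·t^2 = 4755, Σt^2·t^3 = 35893, Σt^3·t^3 = 277899.
Moment sums: Σt^2·y = 31163, Σt^3·y = 242253.
Determinant 4755·277899 − 35893² = 33102296.
m = (31163·277899 − 35893·242253)/33102296 = -4377549/4137787; b = (4755·242253 − 35893·31163)/33102296 = 4172432/4137787.
At t = 0: ŷ = (-4377549/4137787)·(0) + (4172432/4137787)·(0) = 0.

ŷ = 0.000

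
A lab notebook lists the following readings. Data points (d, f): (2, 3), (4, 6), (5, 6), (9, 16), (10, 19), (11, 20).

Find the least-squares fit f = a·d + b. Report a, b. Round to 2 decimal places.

Entries of AᵀA: Σd·d = 347, Σd = 41, Σ1 = 6.
Moment sums: Σd·f = 614, Σf = 70.
Eliminating b: 6·(row 1) − 41·(row 2) gives 401·a = 6·614 − 41·70 = 814, so a = 814/401.
Then b = (70 − 41·(814/401))/6 = -884/401.

a = 2.03, b = -2.20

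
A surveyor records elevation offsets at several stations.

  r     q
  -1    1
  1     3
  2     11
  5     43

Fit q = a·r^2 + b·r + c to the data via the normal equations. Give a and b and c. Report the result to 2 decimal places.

a = 1.33, b = 1.73, c = 1.13

Compute the Gram sums: Σr^2·r^2 = 643, Σr^2·r = 133, Σr^2 = 31, Σr·r = 31, Σr = 7, Σ1 = 4.
Right-hand side: Σr^2·q = 1123, Σr·q = 239, Σq = 58.
AᵀA·[a, b, c]ᵀ = Aᵀq becomes [[643, 133, 31]; [133, 31, 7]; [31, 7, 4]]·[a, b, c]ᵀ = [1123, 239, 58]ᵀ.
Inverting the 3×3 Gram matrix, [a, b, c]ᵀ = [4/3, 26/15, 17/15]ᵀ.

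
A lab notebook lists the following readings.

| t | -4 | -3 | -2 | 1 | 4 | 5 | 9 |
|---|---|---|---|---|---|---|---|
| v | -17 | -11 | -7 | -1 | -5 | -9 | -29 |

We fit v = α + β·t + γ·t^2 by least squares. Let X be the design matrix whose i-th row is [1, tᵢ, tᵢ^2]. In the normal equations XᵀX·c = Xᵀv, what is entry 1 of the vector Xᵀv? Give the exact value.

Entry 1 ↔ basis 1, so (Xᵀv)_{1} = Σᵢ vᵢ = (1)·(-17) + (1)·(-11) + (1)·(-7) + (1)·(-1) + (1)·(-5) + (1)·(-9) + (1)·(-29) = -79.

-79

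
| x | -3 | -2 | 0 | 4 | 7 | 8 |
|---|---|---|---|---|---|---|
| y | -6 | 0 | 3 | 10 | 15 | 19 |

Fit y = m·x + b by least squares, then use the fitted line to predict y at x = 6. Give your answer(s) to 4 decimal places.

The normal equations are: 142·m + 14·b = 315;  14·m + 6·b = 41.
Eliminating b: 6·(row 1) − 14·(row 2) gives 656·m = 6·315 − 14·41 = 1316, so m = 329/164.
Then b = (41 − 14·(329/164))/6 = 353/164.
At x = 6: ŷ = (329/164)·(6) + (353/164)·(1) = 2327/164.

ŷ = 14.1890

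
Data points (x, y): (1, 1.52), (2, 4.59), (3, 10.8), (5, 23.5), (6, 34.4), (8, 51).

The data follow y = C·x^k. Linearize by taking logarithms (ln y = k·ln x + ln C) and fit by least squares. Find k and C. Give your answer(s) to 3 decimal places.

Let Y = ln y. Fitting Y = k·ln x + ln C by least squares:
Σln x = 7.2724, Σ(ln x)² = 11.8122, Σln y = 14.9490, Σln x·ln y = 23.2668.
Equations: 11.8122·k + 7.2724·ln C = 23.2668;  7.2724·k + 6·ln C = 14.9490.
Δ = 11.8122·6 − (7.2724)² = 17.9853; k = (23.2668·6 − 7.2724·14.9490)/17.9853 = 1.71728, ln C = (11.8122·14.9490 − 7.2724·23.2668)/17.9853 = 0.41005, so C = exp(0.41005) = 1.50689.

k = 1.717, C = 1.507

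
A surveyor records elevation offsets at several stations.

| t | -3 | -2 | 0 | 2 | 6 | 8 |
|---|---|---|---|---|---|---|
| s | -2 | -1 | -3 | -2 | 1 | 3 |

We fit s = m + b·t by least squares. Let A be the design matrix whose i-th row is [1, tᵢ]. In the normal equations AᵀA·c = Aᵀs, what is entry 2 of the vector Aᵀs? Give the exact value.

Entry 2 ↔ basis t, so (Aᵀs)_{2} = Σᵢ (t)·sᵢ = (-3)·(-2) + (-2)·(-1) + (0)·(-3) + (2)·(-2) + (6)·(1) + (8)·(3) = 34.

34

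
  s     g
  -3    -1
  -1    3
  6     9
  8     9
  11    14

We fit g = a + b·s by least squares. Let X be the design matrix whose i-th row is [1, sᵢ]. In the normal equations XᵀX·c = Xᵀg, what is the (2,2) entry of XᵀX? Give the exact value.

231

Row 2 ↔ basis s, column 2 ↔ basis s, so (XᵀX)_{2,2} = Σᵢ (s)·(s) = (-3)·(-3) + (-1)·(-1) + (6)·(6) + (8)·(8) + (11)·(11) = 231.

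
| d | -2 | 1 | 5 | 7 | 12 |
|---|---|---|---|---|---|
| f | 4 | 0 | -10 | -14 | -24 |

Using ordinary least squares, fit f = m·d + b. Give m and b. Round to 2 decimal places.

Compute the Gram sums: Σd·d = 223, Σd = 23, Σ1 = 5.
For Aᵀf: Σd·f = -444, Σf = -44.
Determinant 223·5 − 23² = 586.
m = ((-444)·5 − 23·(-44))/586 = -604/293; b = (223·(-44) − 23·(-444))/586 = 200/293.

m = -2.06, b = 0.68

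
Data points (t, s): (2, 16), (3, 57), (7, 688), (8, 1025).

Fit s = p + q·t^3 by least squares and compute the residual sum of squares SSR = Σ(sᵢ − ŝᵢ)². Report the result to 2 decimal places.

With design matrix A, AᵀA = [[4, 890]; [890, 380586]] and Aᵀs = [1786, 762451]ᵀ.
det = 4·380586 − 890² = 730244.
p = (1786·380586 − 890·762451)/730244 = 572603/365122; q = (4·762451 − 890·1786)/730244 = 365066/182561.
Residuals: -571707/365122, 525787/365122, 196057/365122, -150137/365122; SSR = 909669/182561.

SSR = 4.98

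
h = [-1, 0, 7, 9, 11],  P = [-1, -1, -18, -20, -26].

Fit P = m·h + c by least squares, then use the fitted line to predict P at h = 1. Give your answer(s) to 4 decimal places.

Entries of AᵀA: Σh·h = 252, Σh = 26, Σ1 = 5.
Moment sums: Σh·P = -591, ΣP = -66.
Normal equations: [[252, 26]; [26, 5]]·[m, c]ᵀ = [-591, -66]ᵀ.
Determinant 252·5 − 26² = 584.
m = ((-591)·5 − 26·(-66))/584 = -1239/584; c = (252·(-66) − 26·(-591))/584 = -633/292.
At h = 1: P̂ = (-1239/584)·(1) + (-633/292)·(1) = -2505/584.

P̂ = -4.2894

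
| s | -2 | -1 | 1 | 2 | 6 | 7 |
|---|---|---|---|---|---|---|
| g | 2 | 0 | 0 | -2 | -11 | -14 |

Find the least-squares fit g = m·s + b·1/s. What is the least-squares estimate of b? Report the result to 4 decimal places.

b = 2.3187

With design matrix X, XᵀX = [[95, 6]; [6, 4495/1764]] and Xᵀg = [-172, -35/6]ᵀ.
Δ = 95·(4495/1764) − 6² = 363521/1764.
m = ((-172)·(4495/1764) − 6·(-35/6))/(363521/1764) = -711400/363521; b = (95·(-35/6) − 6·(-172))/(363521/1764) = 842898/363521.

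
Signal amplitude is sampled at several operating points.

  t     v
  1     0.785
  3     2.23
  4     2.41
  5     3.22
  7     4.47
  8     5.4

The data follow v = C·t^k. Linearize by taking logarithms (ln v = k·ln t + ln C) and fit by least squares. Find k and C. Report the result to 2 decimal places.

k = 0.90, C = 0.77

With ln vᵢ as the transformed response and ln tᵢ as the regressor:
Σln t = 8.1197, Σ(ln t)² = 13.8297, Σln v = 5.7927, Σln t·ln v = 10.4031.
Equations: 13.8297·k + 8.1197·ln C = 10.4031;  8.1197·k + 6·ln C = 5.7927.
Slope k = (n·Σln t·ln v − Σln t·Σln v)/(n·Σ(ln t)² − (Σln t)²) = (6·10.4031 − 8.1197·5.7927)/17.0487 = 0.90233; ln C = (Σln v − k·Σln t)/n = -0.25565, so C = exp(-0.25565) = 0.77442.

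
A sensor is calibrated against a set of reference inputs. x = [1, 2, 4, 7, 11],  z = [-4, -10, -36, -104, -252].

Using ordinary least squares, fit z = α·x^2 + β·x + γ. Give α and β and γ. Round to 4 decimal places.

α = -2.0256, β = -0.5105, γ = -1.2681

MᵀM·[α, β, γ]ᵀ = Mᵀz reads: 17315·α + 1747·β + 191·γ = -36208;  1747·α + 191·β + 25·γ = -3668;  191·α + 25·β + 5·γ = -406.
Row-reducing yields α = -79/39, β = -73/143, γ = -544/429.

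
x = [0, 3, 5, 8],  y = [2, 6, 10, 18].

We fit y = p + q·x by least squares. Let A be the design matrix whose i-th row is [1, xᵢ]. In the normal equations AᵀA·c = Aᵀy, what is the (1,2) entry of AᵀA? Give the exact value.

16

Row 1 ↔ basis 1, column 2 ↔ basis x, so (AᵀA)_{1,2} = Σᵢ x = (1)·(0) + (1)·(3) + (1)·(5) + (1)·(8) = 16.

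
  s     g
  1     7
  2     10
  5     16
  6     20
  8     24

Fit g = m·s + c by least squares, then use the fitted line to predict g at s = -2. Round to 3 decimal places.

ĝ = -0.060

Entries of MᵀM: Σs·s = 130, Σs = 22, Σ1 = 5.
And Σs·g = 419, Σg = 77.
det = 130·5 − 22² = 166.
m = (419·5 − 22·77)/166 = 401/166; c = (130·77 − 22·419)/166 = 396/83.
At s = -2: ĝ = (401/166)·(-2) + (396/83)·(1) = -5/83.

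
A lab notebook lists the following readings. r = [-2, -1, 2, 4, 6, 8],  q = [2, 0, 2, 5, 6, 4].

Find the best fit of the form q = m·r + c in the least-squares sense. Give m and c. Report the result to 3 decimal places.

m = 0.445, c = 1.907

MᵀM·[m, c]ᵀ = Mᵀq reads: 125·m + 17·c = 88;  17·m + 6·c = 19.
Determinant 125·6 − 17² = 461.
m = (88·6 − 17·19)/461 = 205/461; c = (125·19 − 17·88)/461 = 879/461.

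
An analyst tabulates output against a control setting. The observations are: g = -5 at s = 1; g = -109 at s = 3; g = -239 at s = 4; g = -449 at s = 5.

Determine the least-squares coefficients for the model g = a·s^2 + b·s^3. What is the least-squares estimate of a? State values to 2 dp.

Setting ∂/∂a … = 0 gives: 963·a + 4393·b = -16035;  4393·a + 20451·b = -74369.
Determinant 963·20451 − 4393² = 395864.
a = ((-16035)·20451 − 4393·(-74369))/395864 = -153596/49483; b = (963·(-74369) − 4393·(-16035))/395864 = -146949/49483.

a = -3.10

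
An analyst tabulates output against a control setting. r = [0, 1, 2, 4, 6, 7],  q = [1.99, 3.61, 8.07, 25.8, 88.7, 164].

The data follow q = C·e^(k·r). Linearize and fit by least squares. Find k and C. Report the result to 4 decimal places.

Taking logs, ln q = k·r + ln C, so regress ln q on r.
XᵀX = [[106.0000, 20.0000]; [20.0000, 6]], rhs = [81.0721, 16.8955]ᵀ  (here Σr = 20.0000, Σ(r)² = 106.0000, Σln q = 16.8955, Σr·ln q = 81.0721).
Δ = 106.0000·6 − (20.0000)² = 236.0000; k = (81.0721·6 − 20.0000·16.8955)/236.0000 = 0.62933, ln C = (106.0000·16.8955 − 20.0000·81.0721)/236.0000 = 0.71814, so C = exp(0.71814) = 2.05061.

k = 0.6293, C = 2.0506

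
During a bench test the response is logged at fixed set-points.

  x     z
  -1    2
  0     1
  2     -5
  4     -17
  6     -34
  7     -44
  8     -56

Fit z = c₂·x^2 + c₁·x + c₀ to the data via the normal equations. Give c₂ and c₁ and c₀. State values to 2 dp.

c₂ = -0.67, c₁ = -1.79, c₀ = 0.98

Sums needed: Σx^2·x^2 = 8066, Σx^2·x = 1142, Σx^2 = 170, Σx·x = 170, Σx = 26, Σ1 = 7.
For Aᵀz: Σx^2·z = -7254, Σx·z = -1040, Σz = -153.
Normal equations: [[8066, 1142, 170]; [1142, 170, 26]; [170, 26, 7]]·[c₂, c₁, c₀]ᵀ = [-7254, -1040, -153]ᵀ.
Row-reducing yields c₂ = -33193/49764, c₁ = -88889/49764, c₀ = 368/377.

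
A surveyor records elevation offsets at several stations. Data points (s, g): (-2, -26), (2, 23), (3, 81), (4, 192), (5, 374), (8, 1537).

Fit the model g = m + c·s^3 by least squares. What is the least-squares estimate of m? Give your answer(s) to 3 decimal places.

Normal-equation sums: Σ1 = 6, Σs^3 = 728, Σs^3·s^3 = 282722.
And Σg = 2181, Σs^3·g = 848561.
Normal equations: [[6, 728]; [728, 282722]]·[m, c]ᵀ = [2181, 848561]ᵀ.
Determinant 6·282722 − 728² = 1166348.
m = (2181·282722 − 728·848561)/1166348 = -567863/583174; c = (6·848561 − 728·2181)/1166348 = 1751799/583174.

m = -0.974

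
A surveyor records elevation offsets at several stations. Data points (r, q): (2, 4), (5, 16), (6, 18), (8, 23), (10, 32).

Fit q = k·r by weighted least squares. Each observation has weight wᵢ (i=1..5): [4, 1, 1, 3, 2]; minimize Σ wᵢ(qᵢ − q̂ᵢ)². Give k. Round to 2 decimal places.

k = 3.01

XᵀWX·[k]ᵀ = XᵀWq reads: 469·k = 1412.
(Σwᵢ·r·r = 469, Σwᵢ·r·q = 1412.)
k = 1412/469 = 3.01066.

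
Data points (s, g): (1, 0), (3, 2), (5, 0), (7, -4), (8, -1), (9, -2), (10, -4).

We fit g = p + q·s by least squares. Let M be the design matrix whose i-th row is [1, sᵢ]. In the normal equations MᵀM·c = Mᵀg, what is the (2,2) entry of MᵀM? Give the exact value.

329

Row 2 ↔ basis s, column 2 ↔ basis s, so (MᵀM)_{2,2} = Σᵢ (s)·(s) = (1)·(1) + (3)·(3) + (5)·(5) + (7)·(7) + (8)·(8) + (9)·(9) + (10)·(10) = 329.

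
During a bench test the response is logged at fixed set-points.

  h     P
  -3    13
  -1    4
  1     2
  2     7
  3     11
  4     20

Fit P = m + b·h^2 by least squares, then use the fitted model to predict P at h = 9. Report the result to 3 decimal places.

P̂ = 92.906

Compute the Gram sums: Σ1 = 6, Σh^2 = 40, Σh^2·h^2 = 436.
Right-hand side: ΣP = 57, Σh^2·P = 570.
So XᵀX·[m, b]ᵀ = XᵀP: [[6, 40]; [40, 436]]·[m, b]ᵀ = [57, 570]ᵀ.
det = 6·436 − 40² = 1016.
m = (57·436 − 40·570)/1016 = 513/254; b = (6·570 − 40·57)/1016 = 285/254.
At h = 9: P̂ = (513/254)·(1) + (285/254)·(81) = 11799/127.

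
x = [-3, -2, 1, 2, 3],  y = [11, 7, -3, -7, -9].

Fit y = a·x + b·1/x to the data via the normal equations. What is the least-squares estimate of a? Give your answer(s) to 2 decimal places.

a = -3.41

Normal-equation sums: Σx·x = 27, Σx·1/x = 5, Σ1/x·1/x = 31/18.
For Aᵀy: Σx·y = -91, Σ1/x·y = -50/3.
Δ = 27·(31/18) − 5² = 43/2.
a = ((-91)·(31/18) − 5·(-50/3))/(43/2) = -1321/387; b = (27·(-50/3) − 5·(-91))/(43/2) = 10/43.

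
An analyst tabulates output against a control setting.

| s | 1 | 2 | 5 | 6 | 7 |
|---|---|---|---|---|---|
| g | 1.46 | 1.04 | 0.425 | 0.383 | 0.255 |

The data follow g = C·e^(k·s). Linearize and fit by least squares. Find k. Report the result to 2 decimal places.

Taking logs, ln g = k·s + ln C, so regress ln g on s.
Over the data: Σs = 21.0000, Σ(s)² = 115.0000, Σln g = -2.7642, Σs·ln g = -19.1452.
Normal system: [[115.0000, 21.0000]; [21.0000, 5]]·[k, ln C]ᵀ = [-19.1452, -2.7642]ᵀ.
Solving (det = 134.0000): k = -0.28117, ln C = 0.62809.

k = -0.28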